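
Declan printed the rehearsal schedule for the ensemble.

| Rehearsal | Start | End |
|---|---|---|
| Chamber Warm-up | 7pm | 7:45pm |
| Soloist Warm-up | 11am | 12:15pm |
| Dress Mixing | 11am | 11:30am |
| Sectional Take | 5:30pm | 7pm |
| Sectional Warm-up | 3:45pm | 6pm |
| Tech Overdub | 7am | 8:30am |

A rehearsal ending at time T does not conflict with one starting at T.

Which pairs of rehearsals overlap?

Sorted by start: Tech Overdub, Dress Mixing, Soloist Warm-up, Sectional Warm-up, Sectional Take, Chamber Warm-up.
Dress Mixing starts after Tech Overdub ends, so Tech Overdub has no further overlaps.
Soloist Warm-up starts before Dress Mixing ends → Dress Mixing and Soloist Warm-up overlap.
Sectional Warm-up starts after Dress Mixing ends, so Dress Mixing has no further overlaps.
Sectional Warm-up starts after Soloist Warm-up ends, so Soloist Warm-up has no further overlaps.
Sectional Take starts before Sectional Warm-up ends → Sectional Warm-up and Sectional Take overlap.
Chamber Warm-up starts after Sectional Warm-up ends.
Chamber Warm-up starts exactly when Sectional Take ends (back-to-back, no overlap).

Dress Mixing & Soloist Warm-up, Sectional Take & Sectional Warm-up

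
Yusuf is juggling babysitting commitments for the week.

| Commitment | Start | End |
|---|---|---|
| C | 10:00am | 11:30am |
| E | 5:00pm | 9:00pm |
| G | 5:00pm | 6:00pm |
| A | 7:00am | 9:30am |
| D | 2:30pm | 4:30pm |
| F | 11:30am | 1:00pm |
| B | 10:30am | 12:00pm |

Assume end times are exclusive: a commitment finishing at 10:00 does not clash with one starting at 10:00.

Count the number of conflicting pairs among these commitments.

3

Sorted by start: A, C, B, F, D, E, G.
C starts after A ends — done with A.
B starts before C ends → C and B overlap.
F starts exactly when C ends (back-to-back, no overlap) — done with C.
F starts before B ends → B and F overlap.
D starts after B ends — done with B.
D starts after F ends — done with F.
E starts after D ends — done with D.
G starts before E ends → E and G overlap.
Overlapping pairs: B & C, B & F, E & G — 3 in total.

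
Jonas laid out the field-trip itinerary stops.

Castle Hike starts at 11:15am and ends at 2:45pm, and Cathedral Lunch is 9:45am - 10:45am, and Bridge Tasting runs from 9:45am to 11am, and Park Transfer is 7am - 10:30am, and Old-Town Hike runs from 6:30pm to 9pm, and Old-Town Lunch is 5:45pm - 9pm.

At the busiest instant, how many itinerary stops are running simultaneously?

Sweep the timeline, counting +1 at each start and −1 at each end (ends before starts at a tie):
7am start Park Transfer → 1
9:45am start Bridge Tasting → 2
9:45am start Cathedral Lunch → 3
10:30am end Park Transfer → 2
10:45am end Cathedral Lunch → 1
11am end Bridge Tasting → 0
11:15am start Castle Hike → 1
2:45pm end Castle Hike → 0
5:45pm start Old-Town Lunch → 1
6:30pm start Old-Town Hike → 2
9pm end Old-Town Hike → 1
9pm end Old-Town Lunch → 0
Peak is 3, at 9:45am (Bridge Tasting, Cathedral Lunch, Park Transfer).

3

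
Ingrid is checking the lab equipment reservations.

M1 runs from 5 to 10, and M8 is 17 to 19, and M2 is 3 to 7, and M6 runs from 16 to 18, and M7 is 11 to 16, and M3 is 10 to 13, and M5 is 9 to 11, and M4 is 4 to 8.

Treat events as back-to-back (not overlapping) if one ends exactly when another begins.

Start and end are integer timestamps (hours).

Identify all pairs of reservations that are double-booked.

M1 & M2, M1 & M4, M1 & M5, M2 & M4, M3 & M5, M3 & M7, M6 & M8

Check each pair: they overlap iff neither finishes before the other starts.
Sorted by start: M2, M4, M1, M5, M3, M7, M6, M8.
M4 starts before M2 ends → M2 and M4 overlap.
M1 starts before M2 ends → M2 and M1 overlap.
M5 starts after M2 ends — done with M2.
M1 starts before M4 ends → M4 and M1 overlap.
M5 starts after M4 ends — done with M4.
M5 starts before M1 ends → M1 and M5 overlap.
M3 starts exactly when M1 ends (back-to-back, no overlap) — done with M1.
M3 starts before M5 ends → M5 and M3 overlap.
M7 starts exactly when M5 ends (back-to-back, no overlap) — done with M5.
M7 starts before M3 ends → M3 and M7 overlap.
M6 starts after M3 ends — done with M3.
M6 starts exactly when M7 ends (back-to-back, no overlap) — done with M7.
M8 starts before M6 ends → M6 and M8 overlap.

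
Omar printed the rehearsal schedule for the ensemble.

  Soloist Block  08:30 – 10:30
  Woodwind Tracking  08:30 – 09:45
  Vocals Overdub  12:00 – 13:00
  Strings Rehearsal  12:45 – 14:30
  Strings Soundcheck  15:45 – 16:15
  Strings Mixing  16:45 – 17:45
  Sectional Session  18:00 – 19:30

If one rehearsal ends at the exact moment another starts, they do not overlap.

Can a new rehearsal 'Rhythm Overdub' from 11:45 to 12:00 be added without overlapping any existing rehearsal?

Soloist Block: ends 10:30 at or before Rhythm Overdub starts 11:45 → clear.
Woodwind Tracking: ends 09:45 at or before Rhythm Overdub starts 11:45 → clear.
Vocals Overdub: starts 12:00 at or after Rhythm Overdub ends 12:00 → clear.
Strings Rehearsal: starts 12:45 at or after Rhythm Overdub ends 12:00 → clear.
Strings Soundcheck: starts 15:45 at or after Rhythm Overdub ends 12:00 → clear.
Strings Mixing: starts 16:45 at or after Rhythm Overdub ends 12:00 → clear.
Sectional Session: starts 18:00 at or after Rhythm Overdub ends 12:00 → clear.

Yes — the slot is free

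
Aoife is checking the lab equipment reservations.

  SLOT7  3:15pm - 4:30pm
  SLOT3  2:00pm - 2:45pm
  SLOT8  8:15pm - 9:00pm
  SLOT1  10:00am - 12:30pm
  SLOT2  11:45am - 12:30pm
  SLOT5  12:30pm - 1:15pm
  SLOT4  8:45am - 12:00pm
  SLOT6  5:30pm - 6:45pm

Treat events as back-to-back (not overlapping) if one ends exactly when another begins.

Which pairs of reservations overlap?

SLOT1 & SLOT2, SLOT1 & SLOT4, SLOT2 & SLOT4

Sorted by start: SLOT4, SLOT1, SLOT2, SLOT5, SLOT3, SLOT7, SLOT6, SLOT8.
SLOT1 starts before SLOT4 ends → SLOT4 and SLOT1 overlap.
SLOT2 starts before SLOT4 ends → SLOT4 and SLOT2 overlap.
SLOT5 starts after SLOT4 ends, so SLOT4 has no further overlaps.
SLOT2 starts before SLOT1 ends → SLOT1 and SLOT2 overlap.
SLOT5 starts exactly when SLOT1 ends (back-to-back, no overlap), so SLOT1 has no further overlaps.
SLOT5 starts exactly when SLOT2 ends (back-to-back, no overlap), so SLOT2 has no further overlaps.
SLOT3 starts after SLOT5 ends, so SLOT5 has no further overlaps.
SLOT7 starts after SLOT3 ends, so SLOT3 has no further overlaps.
SLOT6 starts after SLOT7 ends, so SLOT7 has no further overlaps.
SLOT8 starts after SLOT6 ends.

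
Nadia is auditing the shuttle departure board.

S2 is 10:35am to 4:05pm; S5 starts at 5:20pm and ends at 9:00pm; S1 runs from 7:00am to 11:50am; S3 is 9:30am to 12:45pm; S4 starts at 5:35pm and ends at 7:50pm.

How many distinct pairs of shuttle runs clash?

4

Sorted by start: S1, S3, S2, S5, S4.
S3 starts before S1 ends → S1 and S3 overlap.
S2 starts before S1 ends → S1 and S2 overlap.
S5 starts after S1 ends; S1 is clear from here.
S2 starts before S3 ends → S3 and S2 overlap.
S5 starts after S3 ends; S3 is clear from here.
S5 starts after S2 ends; S2 is clear from here.
S4 starts before S5 ends → S5 and S4 overlap.
Overlapping pairs: S1 & S2, S1 & S3, S2 & S3, S4 & S5 — 4 in total.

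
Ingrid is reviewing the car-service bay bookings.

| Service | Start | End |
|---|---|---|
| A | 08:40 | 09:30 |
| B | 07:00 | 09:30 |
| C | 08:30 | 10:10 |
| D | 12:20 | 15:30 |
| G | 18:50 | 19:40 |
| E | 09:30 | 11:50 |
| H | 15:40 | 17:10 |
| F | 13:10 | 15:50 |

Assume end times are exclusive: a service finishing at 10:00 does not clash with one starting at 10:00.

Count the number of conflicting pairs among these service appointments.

Check each pair: they overlap iff neither finishes before the other starts.
Sorted by start: B, C, A, E, D, F, H, G.
C starts before B ends → B and C overlap.
A starts before B ends → B and A overlap.
E starts exactly when B ends (back-to-back, no overlap), so nothing later overlaps B either.
A starts before C ends → C and A overlap.
E starts before C ends → C and E overlap.
D starts after C ends, so nothing later overlaps C either.
E starts exactly when A ends (back-to-back, no overlap), so nothing later overlaps A either.
D starts after E ends, so nothing later overlaps E either.
F starts before D ends → D and F overlap.
H starts after D ends, so nothing later overlaps D either.
H starts before F ends → F and H overlap.
G starts after F ends.
G starts after H ends.
Overlapping pairs: A & B, A & C, B & C, C & E, D & F, F & H — 6 in total.

6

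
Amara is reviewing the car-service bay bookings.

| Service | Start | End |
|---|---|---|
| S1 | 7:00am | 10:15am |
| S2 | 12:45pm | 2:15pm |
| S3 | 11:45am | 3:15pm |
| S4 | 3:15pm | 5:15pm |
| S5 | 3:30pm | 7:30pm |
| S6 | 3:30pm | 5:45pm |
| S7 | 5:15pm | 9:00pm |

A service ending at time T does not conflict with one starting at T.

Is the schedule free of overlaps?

Sorted by start: S1, S3, S2, S4, S5, S6, S7.
S3 starts after S1 ends, so S1 has no further overlaps.
S2 starts before S3 ends → S3 and S2 overlap.
That's a conflict, so the schedule is not conflict-free.

No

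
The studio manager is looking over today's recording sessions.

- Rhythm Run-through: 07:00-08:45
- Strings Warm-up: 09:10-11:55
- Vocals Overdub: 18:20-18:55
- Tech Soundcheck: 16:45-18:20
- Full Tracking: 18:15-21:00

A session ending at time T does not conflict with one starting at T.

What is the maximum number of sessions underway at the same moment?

2

Sweep the timeline, counting +1 at each start and −1 at each end (ends before starts at a tie):
07:00 start Rhythm Run-through → 1
08:45 end Rhythm Run-through → 0
09:10 start Strings Warm-up → 1
11:55 end Strings Warm-up → 0
16:45 start Tech Soundcheck → 1
18:15 start Full Tracking → 2
18:20 end Tech Soundcheck → 1
18:20 start Vocals Overdub → 2
18:55 end Vocals Overdub → 1
21:00 end Full Tracking → 0
Peak is 2, at 18:15 (Full Tracking, Tech Soundcheck).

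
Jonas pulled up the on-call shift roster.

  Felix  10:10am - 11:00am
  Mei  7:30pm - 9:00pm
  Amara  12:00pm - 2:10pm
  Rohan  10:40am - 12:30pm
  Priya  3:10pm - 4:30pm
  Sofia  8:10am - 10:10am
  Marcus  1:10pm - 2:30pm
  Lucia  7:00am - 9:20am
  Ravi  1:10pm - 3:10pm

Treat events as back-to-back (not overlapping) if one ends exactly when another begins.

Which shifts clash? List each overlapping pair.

Sorted by start: Lucia, Sofia, Felix, Rohan, Amara, Marcus, Ravi, Priya, Mei.
Sofia starts before Lucia ends → Lucia and Sofia overlap.
Felix starts after Lucia ends; Lucia is clear from here.
Felix starts exactly when Sofia ends (back-to-back, no overlap); Sofia is clear from here.
Rohan starts before Felix ends → Felix and Rohan overlap.
Amara starts after Felix ends; Felix is clear from here.
Amara starts before Rohan ends → Rohan and Amara overlap.
Marcus starts after Rohan ends; Rohan is clear from here.
Marcus starts before Amara ends → Amara and Marcus overlap.
Ravi starts before Amara ends → Amara and Ravi overlap.
Priya starts after Amara ends; Amara is clear from here.
Ravi starts before Marcus ends → Marcus and Ravi overlap.
Priya starts after Marcus ends; Marcus is clear from here.
Priya starts exactly when Ravi ends (back-to-back, no overlap); Ravi is clear from here.
Mei starts after Priya ends.

Amara & Marcus, Amara & Ravi, Amara & Rohan, Felix & Rohan, Lucia & Sofia, Marcus & Ravi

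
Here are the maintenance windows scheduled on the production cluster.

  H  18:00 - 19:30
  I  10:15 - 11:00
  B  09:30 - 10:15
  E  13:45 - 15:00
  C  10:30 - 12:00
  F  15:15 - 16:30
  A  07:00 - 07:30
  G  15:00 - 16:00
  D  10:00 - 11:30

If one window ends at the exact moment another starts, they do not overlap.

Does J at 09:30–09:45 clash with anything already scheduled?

Yes — it overlaps B

A: ends 07:30 at or before J starts 09:30 → clear.
B: starts 09:30 before J ends 09:45, and ends 10:15 after J starts 09:30 → overlap.
D: starts 10:00 at or after J ends 09:45 → clear.
I: starts 10:15 at or after J ends 09:45 → clear.
C: starts 10:30 at or after J ends 09:45 → clear.
E: starts 13:45 at or after J ends 09:45 → clear.
G: starts 15:00 at or after J ends 09:45 → clear.
F: starts 15:15 at or after J ends 09:45 → clear.
H: starts 18:00 at or after J ends 09:45 → clear.
J overlaps B.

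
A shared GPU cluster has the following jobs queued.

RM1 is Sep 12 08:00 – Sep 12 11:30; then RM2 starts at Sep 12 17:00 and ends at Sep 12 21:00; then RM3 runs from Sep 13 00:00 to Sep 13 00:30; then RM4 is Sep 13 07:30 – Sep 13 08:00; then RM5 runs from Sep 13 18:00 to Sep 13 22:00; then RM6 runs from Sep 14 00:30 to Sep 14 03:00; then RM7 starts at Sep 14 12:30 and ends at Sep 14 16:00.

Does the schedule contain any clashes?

Sorted by start: RM1, RM2, RM3, RM4, RM5, RM6, RM7.
RM2 starts after RM1 ends, so nothing later overlaps RM1 either.
RM3 starts after RM2 ends, so nothing later overlaps RM2 either.
RM4 starts after RM3 ends, so nothing later overlaps RM3 either.
RM5 starts after RM4 ends, so nothing later overlaps RM4 either.
RM6 starts after RM5 ends, so nothing later overlaps RM5 either.
RM7 starts after RM6 ends.
Every pair is clear; the schedule has no overlaps.

No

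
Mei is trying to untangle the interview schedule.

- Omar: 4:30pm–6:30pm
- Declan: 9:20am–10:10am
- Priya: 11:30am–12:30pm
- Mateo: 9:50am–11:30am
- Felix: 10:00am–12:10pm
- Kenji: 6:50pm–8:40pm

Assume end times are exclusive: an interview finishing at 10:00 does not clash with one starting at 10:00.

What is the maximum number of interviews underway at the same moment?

Sweep the timeline, counting +1 at each start and −1 at each end (ends before starts at a tie):
9:20am start Declan → 1
9:50am start Mateo → 2
10:00am start Felix → 3
10:10am end Declan → 2
11:30am end Mateo → 1
11:30am start Priya → 2
12:10pm end Felix → 1
12:30pm end Priya → 0
4:30pm start Omar → 1
6:30pm end Omar → 0
6:50pm start Kenji → 1
8:40pm end Kenji → 0
Peak is 3, at 10:00am (Declan, Felix, Mateo).

3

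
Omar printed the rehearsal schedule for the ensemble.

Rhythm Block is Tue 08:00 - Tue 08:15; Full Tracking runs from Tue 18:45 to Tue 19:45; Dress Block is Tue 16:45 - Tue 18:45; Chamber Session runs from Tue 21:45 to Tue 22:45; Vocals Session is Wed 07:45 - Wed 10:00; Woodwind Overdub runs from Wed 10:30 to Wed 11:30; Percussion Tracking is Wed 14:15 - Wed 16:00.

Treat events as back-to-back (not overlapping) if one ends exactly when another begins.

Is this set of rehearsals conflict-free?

Yes

Check each pair: they overlap iff neither finishes before the other starts.
Sorted by start: Rhythm Block, Dress Block, Full Tracking, Chamber Session, Vocals Session, Woodwind Overdub, Percussion Tracking.
Dress Block starts after Rhythm Block ends — done with Rhythm Block.
Full Tracking starts exactly when Dress Block ends (back-to-back, no overlap) — done with Dress Block.
Chamber Session starts after Full Tracking ends — done with Full Tracking.
Vocals Session starts after Chamber Session ends — done with Chamber Session.
Woodwind Overdub starts after Vocals Session ends — done with Vocals Session.
Percussion Tracking starts after Woodwind Overdub ends.
Every pair is clear; the schedule has no overlaps.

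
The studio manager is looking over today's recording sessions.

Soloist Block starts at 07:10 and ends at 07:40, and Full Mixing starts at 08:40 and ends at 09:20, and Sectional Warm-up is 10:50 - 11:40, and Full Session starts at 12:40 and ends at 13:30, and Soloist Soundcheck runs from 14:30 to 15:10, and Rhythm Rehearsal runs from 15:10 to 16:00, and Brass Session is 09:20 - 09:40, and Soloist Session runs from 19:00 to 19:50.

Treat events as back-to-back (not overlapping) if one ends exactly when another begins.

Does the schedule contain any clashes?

No

Sorted by start: Soloist Block, Full Mixing, Brass Session, Sectional Warm-up, Full Session, Soloist Soundcheck, Rhythm Rehearsal, Soloist Session.
Full Mixing starts after Soloist Block ends — done with Soloist Block.
Brass Session starts exactly when Full Mixing ends (back-to-back, no overlap) — done with Full Mixing.
Sectional Warm-up starts after Brass Session ends — done with Brass Session.
Full Session starts after Sectional Warm-up ends — done with Sectional Warm-up.
Soloist Soundcheck starts after Full Session ends — done with Full Session.
Rhythm Rehearsal starts exactly when Soloist Soundcheck ends (back-to-back, no overlap) — done with Soloist Soundcheck.
Soloist Session starts after Rhythm Rehearsal ends.
Every pair is clear; the schedule has no overlaps.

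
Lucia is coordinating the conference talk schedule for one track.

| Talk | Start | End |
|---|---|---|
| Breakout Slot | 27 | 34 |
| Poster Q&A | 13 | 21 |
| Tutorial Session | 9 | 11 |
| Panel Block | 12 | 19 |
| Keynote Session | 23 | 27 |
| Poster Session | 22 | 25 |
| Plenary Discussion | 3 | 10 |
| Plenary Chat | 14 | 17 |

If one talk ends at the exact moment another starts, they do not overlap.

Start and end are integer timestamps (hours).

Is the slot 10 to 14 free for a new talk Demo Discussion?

No — it overlaps Panel Block, Poster Q&A, Tutorial Session

Plenary Discussion: ends 10 at or before Demo Discussion starts 10 → clear.
Tutorial Session: starts 9 before Demo Discussion ends 14, and ends 11 after Demo Discussion starts 10 → overlap.
Panel Block: starts 12 before Demo Discussion ends 14, and ends 19 after Demo Discussion starts 10 → overlap.
Poster Q&A: starts 13 before Demo Discussion ends 14, and ends 21 after Demo Discussion starts 10 → overlap.
Plenary Chat: starts 14 at or after Demo Discussion ends 14 → clear.
Poster Session: starts 22 at or after Demo Discussion ends 14 → clear.
Keynote Session: starts 23 at or after Demo Discussion ends 14 → clear.
Breakout Slot: starts 27 at or after Demo Discussion ends 14 → clear.
Demo Discussion overlaps Tutorial Session, Poster Q&A, Panel Block.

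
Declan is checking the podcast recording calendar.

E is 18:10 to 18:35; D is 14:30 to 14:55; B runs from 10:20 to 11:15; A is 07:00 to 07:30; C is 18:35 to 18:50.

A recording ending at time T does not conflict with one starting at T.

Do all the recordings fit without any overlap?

Yes

Sorted by start: A, B, D, E, C.
B starts after A ends, so nothing later overlaps A either.
D starts after B ends, so nothing later overlaps B either.
E starts after D ends, so nothing later overlaps D either.
C starts exactly when E ends (back-to-back, no overlap).
Every pair is clear; the schedule has no overlaps.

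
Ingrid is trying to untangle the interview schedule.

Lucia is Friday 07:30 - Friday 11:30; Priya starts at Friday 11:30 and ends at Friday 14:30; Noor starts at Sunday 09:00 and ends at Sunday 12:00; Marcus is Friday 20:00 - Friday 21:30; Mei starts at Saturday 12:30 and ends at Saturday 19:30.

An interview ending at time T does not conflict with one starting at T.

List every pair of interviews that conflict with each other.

Sorted by start: Lucia, Priya, Marcus, Mei, Noor.
Priya starts exactly when Lucia ends (back-to-back, no overlap); Lucia is clear from here.
Marcus starts after Priya ends; Priya is clear from here.
Mei starts after Marcus ends; Marcus is clear from here.
Noor starts after Mei ends.

no overlapping pairs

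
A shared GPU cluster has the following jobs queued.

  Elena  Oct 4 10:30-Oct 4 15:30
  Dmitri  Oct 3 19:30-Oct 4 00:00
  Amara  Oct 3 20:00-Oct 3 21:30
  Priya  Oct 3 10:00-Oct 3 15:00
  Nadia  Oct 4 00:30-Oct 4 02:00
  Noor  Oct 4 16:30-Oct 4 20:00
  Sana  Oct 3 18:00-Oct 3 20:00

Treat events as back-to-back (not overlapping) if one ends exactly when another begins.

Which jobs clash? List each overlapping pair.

Sorted by start: Priya, Sana, Dmitri, Amara, Nadia, Elena, Noor.
Sana starts after Priya ends, so nothing later overlaps Priya either.
Dmitri starts before Sana ends → Sana and Dmitri overlap.
Amara starts exactly when Sana ends (back-to-back, no overlap), so nothing later overlaps Sana either.
Amara starts before Dmitri ends → Dmitri and Amara overlap.
Nadia starts after Dmitri ends, so nothing later overlaps Dmitri either.
Nadia starts after Amara ends, so nothing later overlaps Amara either.
Elena starts after Nadia ends, so nothing later overlaps Nadia either.
Noor starts after Elena ends.

Amara & Dmitri, Dmitri & Sana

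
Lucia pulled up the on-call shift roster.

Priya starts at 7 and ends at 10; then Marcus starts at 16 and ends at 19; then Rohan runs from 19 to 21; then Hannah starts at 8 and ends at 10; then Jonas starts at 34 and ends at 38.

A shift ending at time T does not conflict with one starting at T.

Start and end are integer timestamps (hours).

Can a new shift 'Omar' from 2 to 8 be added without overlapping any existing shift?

Priya: starts 7 before Omar ends 8, and ends 10 after Omar starts 2 → overlap.
Hannah: starts 8 at or after Omar ends 8 → clear.
Marcus: starts 16 at or after Omar ends 8 → clear.
Rohan: starts 19 at or after Omar ends 8 → clear.
Jonas: starts 34 at or after Omar ends 8 → clear.
Omar overlaps Priya.

No — it overlaps Priya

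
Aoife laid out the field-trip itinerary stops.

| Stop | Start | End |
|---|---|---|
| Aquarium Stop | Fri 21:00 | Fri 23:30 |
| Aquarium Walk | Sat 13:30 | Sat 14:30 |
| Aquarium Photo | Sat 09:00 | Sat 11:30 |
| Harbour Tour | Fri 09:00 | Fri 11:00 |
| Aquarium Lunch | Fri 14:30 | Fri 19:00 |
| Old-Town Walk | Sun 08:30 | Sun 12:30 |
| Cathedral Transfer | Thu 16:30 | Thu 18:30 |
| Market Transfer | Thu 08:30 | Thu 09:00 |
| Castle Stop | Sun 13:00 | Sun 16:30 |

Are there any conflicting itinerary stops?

Sorted by start: Market Transfer, Cathedral Transfer, Harbour Tour, Aquarium Lunch, Aquarium Stop, Aquarium Photo, Aquarium Walk, Old-Town Walk, Castle Stop.
Cathedral Transfer starts after Market Transfer ends; Market Transfer is clear from here.
Harbour Tour starts after Cathedral Transfer ends; Cathedral Transfer is clear from here.
Aquarium Lunch starts after Harbour Tour ends; Harbour Tour is clear from here.
Aquarium Stop starts after Aquarium Lunch ends; Aquarium Lunch is clear from here.
Aquarium Photo starts after Aquarium Stop ends; Aquarium Stop is clear from here.
Aquarium Walk starts after Aquarium Photo ends; Aquarium Photo is clear from here.
Old-Town Walk starts after Aquarium Walk ends; Aquarium Walk is clear from here.
Castle Stop starts after Old-Town Walk ends.
Every pair is clear; the schedule has no overlaps.

No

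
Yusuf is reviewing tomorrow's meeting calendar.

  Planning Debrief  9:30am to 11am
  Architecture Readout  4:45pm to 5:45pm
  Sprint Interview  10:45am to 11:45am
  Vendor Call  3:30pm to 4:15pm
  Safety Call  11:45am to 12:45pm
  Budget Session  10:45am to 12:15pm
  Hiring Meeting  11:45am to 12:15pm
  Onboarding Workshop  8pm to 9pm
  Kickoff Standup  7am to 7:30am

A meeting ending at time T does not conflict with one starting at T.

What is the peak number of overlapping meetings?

Sweep the timeline, counting +1 at each start and −1 at each end (ends before starts at a tie):
7am start Kickoff Standup → 1
7:30am end Kickoff Standup → 0
9:30am start Planning Debrief → 1
10:45am start Budget Session → 2
10:45am start Sprint Interview → 3
11am end Planning Debrief → 2
11:45am end Sprint Interview → 1
11:45am start Hiring Meeting → 2
11:45am start Safety Call → 3
12:15pm end Budget Session → 2
12:15pm end Hiring Meeting → 1
12:45pm end Safety Call → 0
3:30pm start Vendor Call → 1
4:15pm end Vendor Call → 0
4:45pm start Architecture Readout → 1
5:45pm end Architecture Readout → 0
8pm start Onboarding Workshop → 1
9pm end Onboarding Workshop → 0
Peak is 3, at 10:45am (Budget Session, Planning Debrief, Sprint Interview).

3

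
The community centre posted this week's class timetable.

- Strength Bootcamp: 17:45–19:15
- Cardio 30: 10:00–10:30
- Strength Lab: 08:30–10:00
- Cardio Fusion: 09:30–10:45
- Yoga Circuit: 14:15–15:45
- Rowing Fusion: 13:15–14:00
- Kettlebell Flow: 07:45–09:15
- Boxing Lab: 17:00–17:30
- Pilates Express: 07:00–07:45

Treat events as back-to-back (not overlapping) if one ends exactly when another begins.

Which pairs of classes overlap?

Cardio 30 & Cardio Fusion, Cardio Fusion & Strength Lab, Kettlebell Flow & Strength Lab

Sorted by start: Pilates Express, Kettlebell Flow, Strength Lab, Cardio Fusion, Cardio 30, Rowing Fusion, Yoga Circuit, Boxing Lab, Strength Bootcamp.
Kettlebell Flow starts exactly when Pilates Express ends (back-to-back, no overlap); Pilates Express is clear from here.
Strength Lab starts before Kettlebell Flow ends → Kettlebell Flow and Strength Lab overlap.
Cardio Fusion starts after Kettlebell Flow ends; Kettlebell Flow is clear from here.
Cardio Fusion starts before Strength Lab ends → Strength Lab and Cardio Fusion overlap.
Cardio 30 starts exactly when Strength Lab ends (back-to-back, no overlap); Strength Lab is clear from here.
Cardio 30 starts before Cardio Fusion ends → Cardio Fusion and Cardio 30 overlap.
Rowing Fusion starts after Cardio Fusion ends; Cardio Fusion is clear from here.
Rowing Fusion starts after Cardio 30 ends; Cardio 30 is clear from here.
Yoga Circuit starts after Rowing Fusion ends; Rowing Fusion is clear from here.
Boxing Lab starts after Yoga Circuit ends; Yoga Circuit is clear from here.
Strength Bootcamp starts after Boxing Lab ends.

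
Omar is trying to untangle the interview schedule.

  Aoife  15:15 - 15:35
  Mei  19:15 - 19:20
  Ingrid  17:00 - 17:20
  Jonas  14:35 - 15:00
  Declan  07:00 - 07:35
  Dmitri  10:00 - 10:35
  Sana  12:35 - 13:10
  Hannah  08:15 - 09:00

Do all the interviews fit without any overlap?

Yes

Two intervals overlap when each starts before the other ends.
Sorted by start: Declan, Hannah, Dmitri, Sana, Jonas, Aoife, Ingrid, Mei.
Hannah starts after Declan ends, so Declan has no further overlaps.
Dmitri starts after Hannah ends, so Hannah has no further overlaps.
Sana starts after Dmitri ends, so Dmitri has no further overlaps.
Jonas starts after Sana ends, so Sana has no further overlaps.
Aoife starts after Jonas ends, so Jonas has no further overlaps.
Ingrid starts after Aoife ends, so Aoife has no further overlaps.
Mei starts after Ingrid ends.
Every pair is clear; the schedule has no overlaps.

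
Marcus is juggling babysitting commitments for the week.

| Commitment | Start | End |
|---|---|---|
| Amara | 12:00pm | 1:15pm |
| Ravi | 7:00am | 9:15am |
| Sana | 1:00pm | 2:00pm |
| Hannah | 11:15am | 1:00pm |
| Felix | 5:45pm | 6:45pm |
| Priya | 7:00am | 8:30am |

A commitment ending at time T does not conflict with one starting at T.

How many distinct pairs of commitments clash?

3

Sorted by start: Ravi, Priya, Hannah, Amara, Sana, Felix.
Priya starts before Ravi ends → Ravi and Priya overlap.
Hannah starts after Ravi ends, so nothing later overlaps Ravi either.
Hannah starts after Priya ends, so nothing later overlaps Priya either.
Amara starts before Hannah ends → Hannah and Amara overlap.
Sana starts exactly when Hannah ends (back-to-back, no overlap), so nothing later overlaps Hannah either.
Sana starts before Amara ends → Amara and Sana overlap.
Felix starts after Amara ends.
Felix starts after Sana ends.
Overlapping pairs: Amara & Hannah, Amara & Sana, Priya & Ravi — 3 in total.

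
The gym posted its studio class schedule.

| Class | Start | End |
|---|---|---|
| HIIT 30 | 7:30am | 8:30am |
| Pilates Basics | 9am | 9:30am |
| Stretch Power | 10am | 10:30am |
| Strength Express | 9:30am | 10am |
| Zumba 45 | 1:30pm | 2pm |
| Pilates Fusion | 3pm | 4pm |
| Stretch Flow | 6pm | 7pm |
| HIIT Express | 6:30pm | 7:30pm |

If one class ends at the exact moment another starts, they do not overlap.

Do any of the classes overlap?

Yes

Sorted by start: HIIT 30, Pilates Basics, Strength Express, Stretch Power, Zumba 45, Pilates Fusion, Stretch Flow, HIIT Express.
Pilates Basics starts after HIIT 30 ends, so nothing later overlaps HIIT 30 either.
Strength Express starts exactly when Pilates Basics ends (back-to-back, no overlap), so nothing later overlaps Pilates Basics either.
Stretch Power starts exactly when Strength Express ends (back-to-back, no overlap), so nothing later overlaps Strength Express either.
Zumba 45 starts after Stretch Power ends, so nothing later overlaps Stretch Power either.
Pilates Fusion starts after Zumba 45 ends, so nothing later overlaps Zumba 45 either.
Stretch Flow starts after Pilates Fusion ends, so nothing later overlaps Pilates Fusion either.
HIIT Express starts before Stretch Flow ends → Stretch Flow and HIIT Express overlap.
That's a conflict, so the schedule is not conflict-free.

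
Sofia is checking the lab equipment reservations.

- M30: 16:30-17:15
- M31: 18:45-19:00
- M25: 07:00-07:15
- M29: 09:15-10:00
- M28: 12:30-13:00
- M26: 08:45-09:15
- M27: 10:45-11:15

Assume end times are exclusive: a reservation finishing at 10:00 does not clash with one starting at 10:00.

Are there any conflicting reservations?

No

Sorted by start: M25, M26, M29, M27, M28, M30, M31.
M26 starts after M25 ends — done with M25.
M29 starts exactly when M26 ends (back-to-back, no overlap) — done with M26.
M27 starts after M29 ends — done with M29.
M28 starts after M27 ends — done with M27.
M30 starts after M28 ends — done with M28.
M31 starts after M30 ends.
Every pair is clear; the schedule has no overlaps.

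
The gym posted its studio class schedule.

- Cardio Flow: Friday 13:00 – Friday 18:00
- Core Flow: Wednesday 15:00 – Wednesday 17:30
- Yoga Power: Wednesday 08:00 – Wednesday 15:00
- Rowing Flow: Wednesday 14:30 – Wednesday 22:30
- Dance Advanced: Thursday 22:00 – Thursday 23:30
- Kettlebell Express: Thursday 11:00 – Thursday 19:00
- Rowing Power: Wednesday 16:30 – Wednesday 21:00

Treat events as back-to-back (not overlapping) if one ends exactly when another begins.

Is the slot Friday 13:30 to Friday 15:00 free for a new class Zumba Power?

Yoga Power: ends Wednesday 15:00 at or before Zumba Power starts Friday 13:30 → clear.
Rowing Flow: ends Wednesday 22:30 at or before Zumba Power starts Friday 13:30 → clear.
Core Flow: ends Wednesday 17:30 at or before Zumba Power starts Friday 13:30 → clear.
Rowing Power: ends Wednesday 21:00 at or before Zumba Power starts Friday 13:30 → clear.
Kettlebell Express: ends Thursday 19:00 at or before Zumba Power starts Friday 13:30 → clear.
Dance Advanced: ends Thursday 23:30 at or before Zumba Power starts Friday 13:30 → clear.
Cardio Flow: starts Friday 13:00 before Zumba Power ends Friday 15:00, and ends Friday 18:00 after Zumba Power starts Friday 13:30 → overlap.
Zumba Power overlaps Cardio Flow.

No — it overlaps Cardio Flow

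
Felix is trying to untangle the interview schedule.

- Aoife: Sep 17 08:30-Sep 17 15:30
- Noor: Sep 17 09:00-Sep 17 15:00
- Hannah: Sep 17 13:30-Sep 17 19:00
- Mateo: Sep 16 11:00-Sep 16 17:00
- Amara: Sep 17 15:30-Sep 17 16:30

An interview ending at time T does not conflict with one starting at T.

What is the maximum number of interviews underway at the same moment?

3

Sort all start/end points and keep a running count:
Sep 16 11:00 start Mateo → 1
Sep 16 17:00 end Mateo → 0
Sep 17 08:30 start Aoife → 1
Sep 17 09:00 start Noor → 2
Sep 17 13:30 start Hannah → 3
Sep 17 15:00 end Noor → 2
Sep 17 15:30 end Aoife → 1
Sep 17 15:30 start Amara → 2
Sep 17 16:30 end Amara → 1
Sep 17 19:00 end Hannah → 0
Peak is 3, at Sep 17 13:30 (Aoife, Hannah, Noor).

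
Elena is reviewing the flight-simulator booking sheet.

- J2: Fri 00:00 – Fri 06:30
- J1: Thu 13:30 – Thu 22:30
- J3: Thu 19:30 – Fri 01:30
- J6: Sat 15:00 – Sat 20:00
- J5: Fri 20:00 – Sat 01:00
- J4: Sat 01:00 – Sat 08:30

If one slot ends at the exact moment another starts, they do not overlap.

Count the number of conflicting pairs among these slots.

Check each pair: they overlap iff neither finishes before the other starts.
Sorted by start: J1, J3, J2, J5, J4, J6.
J3 starts before J1 ends → J1 and J3 overlap.
J2 starts after J1 ends, so nothing later overlaps J1 either.
J2 starts before J3 ends → J3 and J2 overlap.
J5 starts after J3 ends, so nothing later overlaps J3 either.
J5 starts after J2 ends, so nothing later overlaps J2 either.
J4 starts exactly when J5 ends (back-to-back, no overlap), so nothing later overlaps J5 either.
J6 starts after J4 ends.
Overlapping pairs: J1 & J3, J2 & J3 — 2 in total.

2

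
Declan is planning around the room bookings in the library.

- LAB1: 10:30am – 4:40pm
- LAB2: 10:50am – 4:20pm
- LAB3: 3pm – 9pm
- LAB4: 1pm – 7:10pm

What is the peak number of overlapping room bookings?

Walk through starts and ends in time order (an end at T is processed before a start at T):
10:30am start LAB1 → 1
10:50am start LAB2 → 2
1pm start LAB4 → 3
3pm start LAB3 → 4
4:20pm end LAB2 → 3
4:40pm end LAB1 → 2
7:10pm end LAB4 → 1
9pm end LAB3 → 0
Peak is 4, at 3pm (LAB1, LAB2, LAB3, LAB4).

4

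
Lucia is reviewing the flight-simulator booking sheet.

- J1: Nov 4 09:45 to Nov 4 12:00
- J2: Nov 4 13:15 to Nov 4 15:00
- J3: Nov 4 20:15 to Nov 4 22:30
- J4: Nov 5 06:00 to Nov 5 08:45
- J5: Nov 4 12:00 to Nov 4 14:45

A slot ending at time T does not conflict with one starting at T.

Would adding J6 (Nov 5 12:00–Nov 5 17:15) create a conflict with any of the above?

No — it doesn't clash with anything

J1: ends Nov 4 12:00 at or before J6 starts Nov 5 12:00 → clear.
J5: ends Nov 4 14:45 at or before J6 starts Nov 5 12:00 → clear.
J2: ends Nov 4 15:00 at or before J6 starts Nov 5 12:00 → clear.
J3: ends Nov 4 22:30 at or before J6 starts Nov 5 12:00 → clear.
J4: ends Nov 5 08:45 at or before J6 starts Nov 5 12:00 → clear.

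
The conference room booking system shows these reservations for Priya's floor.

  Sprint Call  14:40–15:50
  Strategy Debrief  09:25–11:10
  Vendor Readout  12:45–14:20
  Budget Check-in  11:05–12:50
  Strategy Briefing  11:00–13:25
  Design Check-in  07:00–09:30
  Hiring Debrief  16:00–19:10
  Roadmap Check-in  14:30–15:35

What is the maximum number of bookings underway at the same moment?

Sweep the timeline, counting +1 at each start and −1 at each end (ends before starts at a tie):
07:00 start Design Check-in → 1
09:25 start Strategy Debrief → 2
09:30 end Design Check-in → 1
11:00 start Strategy Briefing → 2
11:05 start Budget Check-in → 3
11:10 end Strategy Debrief → 2
12:45 start Vendor Readout → 3
12:50 end Budget Check-in → 2
13:25 end Strategy Briefing → 1
14:20 end Vendor Readout → 0
14:30 start Roadmap Check-in → 1
14:40 start Sprint Call → 2
15:35 end Roadmap Check-in → 1
15:50 end Sprint Call → 0
16:00 start Hiring Debrief → 1
19:10 end Hiring Debrief → 0
Peak is 3, at 11:05 (Budget Check-in, Strategy Briefing, Strategy Debrief).

3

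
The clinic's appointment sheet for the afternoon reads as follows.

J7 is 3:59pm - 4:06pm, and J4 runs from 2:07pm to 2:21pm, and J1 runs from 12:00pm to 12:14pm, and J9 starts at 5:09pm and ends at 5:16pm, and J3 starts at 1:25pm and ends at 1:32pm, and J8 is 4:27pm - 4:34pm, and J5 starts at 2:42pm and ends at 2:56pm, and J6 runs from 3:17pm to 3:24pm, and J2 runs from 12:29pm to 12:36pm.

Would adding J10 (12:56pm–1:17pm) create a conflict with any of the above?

No — it doesn't clash with anything

J1: ends 12:14pm at or before J10 starts 12:56pm → clear.
J2: ends 12:36pm at or before J10 starts 12:56pm → clear.
J3: starts 1:25pm at or after J10 ends 1:17pm → clear.
J4: starts 2:07pm at or after J10 ends 1:17pm → clear.
J5: starts 2:42pm at or after J10 ends 1:17pm → clear.
J6: starts 3:17pm at or after J10 ends 1:17pm → clear.
J7: starts 3:59pm at or after J10 ends 1:17pm → clear.
J8: starts 4:27pm at or after J10 ends 1:17pm → clear.
J9: starts 5:09pm at or after J10 ends 1:17pm → clear.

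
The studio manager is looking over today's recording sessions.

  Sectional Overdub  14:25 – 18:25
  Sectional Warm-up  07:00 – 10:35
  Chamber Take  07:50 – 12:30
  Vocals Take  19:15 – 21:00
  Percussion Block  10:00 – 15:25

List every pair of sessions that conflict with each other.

Chamber Take & Percussion Block, Chamber Take & Sectional Warm-up, Percussion Block & Sectional Overdub, Percussion Block & Sectional Warm-up

Sorted by start: Sectional Warm-up, Chamber Take, Percussion Block, Sectional Overdub, Vocals Take.
Chamber Take starts before Sectional Warm-up ends → Sectional Warm-up and Chamber Take overlap.
Percussion Block starts before Sectional Warm-up ends → Sectional Warm-up and Percussion Block overlap.
Sectional Overdub starts after Sectional Warm-up ends; Sectional Warm-up is clear from here.
Percussion Block starts before Chamber Take ends → Chamber Take and Percussion Block overlap.
Sectional Overdub starts after Chamber Take ends; Chamber Take is clear from here.
Sectional Overdub starts before Percussion Block ends → Percussion Block and Sectional Overdub overlap.
Vocals Take starts after Percussion Block ends.
Vocals Take starts after Sectional Overdub ends.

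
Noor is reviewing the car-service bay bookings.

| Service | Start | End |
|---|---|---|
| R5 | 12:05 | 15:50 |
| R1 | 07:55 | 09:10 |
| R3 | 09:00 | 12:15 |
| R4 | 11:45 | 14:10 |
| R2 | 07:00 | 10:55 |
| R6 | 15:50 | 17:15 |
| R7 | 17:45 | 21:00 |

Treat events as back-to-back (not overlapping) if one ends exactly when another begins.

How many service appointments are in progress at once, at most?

Sort all start/end points and keep a running count:
07:00 start R2 → 1
07:55 start R1 → 2
09:00 start R3 → 3
09:10 end R1 → 2
10:55 end R2 → 1
11:45 start R4 → 2
12:05 start R5 → 3
12:15 end R3 → 2
14:10 end R4 → 1
15:50 end R5 → 0
15:50 start R6 → 1
17:15 end R6 → 0
17:45 start R7 → 1
21:00 end R7 → 0
Peak is 3, at 09:00 (R1, R2, R3).

3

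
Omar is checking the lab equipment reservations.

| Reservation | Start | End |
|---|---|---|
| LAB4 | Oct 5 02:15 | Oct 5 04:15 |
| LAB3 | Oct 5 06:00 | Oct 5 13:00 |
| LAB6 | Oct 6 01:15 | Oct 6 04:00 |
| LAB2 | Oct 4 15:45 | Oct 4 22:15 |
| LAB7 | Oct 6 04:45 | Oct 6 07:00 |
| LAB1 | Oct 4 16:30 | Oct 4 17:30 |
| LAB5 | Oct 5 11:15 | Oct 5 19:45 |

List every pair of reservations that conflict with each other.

Sorted by start: LAB2, LAB1, LAB4, LAB3, LAB5, LAB6, LAB7.
LAB1 starts before LAB2 ends → LAB2 and LAB1 overlap.
LAB4 starts after LAB2 ends, so nothing later overlaps LAB2 either.
LAB4 starts after LAB1 ends, so nothing later overlaps LAB1 either.
LAB3 starts after LAB4 ends, so nothing later overlaps LAB4 either.
LAB5 starts before LAB3 ends → LAB3 and LAB5 overlap.
LAB6 starts after LAB3 ends, so nothing later overlaps LAB3 either.
LAB6 starts after LAB5 ends, so nothing later overlaps LAB5 either.
LAB7 starts after LAB6 ends.

LAB1 & LAB2, LAB3 & LAB5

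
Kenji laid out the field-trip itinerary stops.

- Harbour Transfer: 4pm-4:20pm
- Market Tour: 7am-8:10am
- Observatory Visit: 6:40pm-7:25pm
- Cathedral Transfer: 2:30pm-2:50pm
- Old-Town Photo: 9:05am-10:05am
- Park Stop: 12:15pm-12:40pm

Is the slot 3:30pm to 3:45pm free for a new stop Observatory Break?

Market Tour: ends 8:10am at or before Observatory Break starts 3:30pm → clear.
Old-Town Photo: ends 10:05am at or before Observatory Break starts 3:30pm → clear.
Park Stop: ends 12:40pm at or before Observatory Break starts 3:30pm → clear.
Cathedral Transfer: ends 2:50pm at or before Observatory Break starts 3:30pm → clear.
Harbour Transfer: starts 4pm at or after Observatory Break ends 3:45pm → clear.
Observatory Visit: starts 6:40pm at or after Observatory Break ends 3:45pm → clear.

Yes — the slot is free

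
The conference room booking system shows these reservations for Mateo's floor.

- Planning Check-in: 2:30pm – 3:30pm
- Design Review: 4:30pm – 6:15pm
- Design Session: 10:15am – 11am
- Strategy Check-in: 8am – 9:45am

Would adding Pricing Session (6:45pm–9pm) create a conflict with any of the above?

Strategy Check-in: ends 9:45am at or before Pricing Session starts 6:45pm → clear.
Design Session: ends 11am at or before Pricing Session starts 6:45pm → clear.
Planning Check-in: ends 3:30pm at or before Pricing Session starts 6:45pm → clear.
Design Review: ends 6:15pm at or before Pricing Session starts 6:45pm → clear.

No — it doesn't clash with anything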